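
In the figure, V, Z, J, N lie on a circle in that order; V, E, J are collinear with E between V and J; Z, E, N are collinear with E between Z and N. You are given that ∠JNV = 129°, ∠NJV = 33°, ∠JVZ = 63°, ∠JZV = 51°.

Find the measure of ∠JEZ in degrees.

∠JEZ = 96°

1. ∠JVN = 18°  [△VJN]
2. ∠VJZ = 66°  [△VZJ]
3. ∠JZN = 18°  [same arc JN]
4. ∠JEZ = 96°  [△ZEJ]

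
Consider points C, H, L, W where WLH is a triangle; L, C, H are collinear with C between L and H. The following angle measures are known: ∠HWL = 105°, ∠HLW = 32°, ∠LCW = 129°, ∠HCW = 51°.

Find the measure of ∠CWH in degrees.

1. ∠LHW = 43°  [△WLH]
2. ∠CHW = 43°  [C on ray HL]
3. ∠CWH = 86°  [△WCH]

∠CWH = 86°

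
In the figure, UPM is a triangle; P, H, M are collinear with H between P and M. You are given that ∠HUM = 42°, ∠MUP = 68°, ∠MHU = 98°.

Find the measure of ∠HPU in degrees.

∠HPU = 72°

1. ∠HMU = 40°  [△UHM]
2. ∠PMU = 40°  [H on ray MP]
3. ∠MPU = 72°  [△UPM]
4. ∠HPU = 72°  [H on ray PM]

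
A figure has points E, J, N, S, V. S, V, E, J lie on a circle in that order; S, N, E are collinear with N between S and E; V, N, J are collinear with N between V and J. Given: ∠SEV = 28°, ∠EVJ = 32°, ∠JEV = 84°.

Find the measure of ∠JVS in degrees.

∠JVS = 56°

1. ∠SJV = 28°  [same arc SV]
2. ∠JSV = 96°  [cyclic SVEJ, opposite ∠S+∠E]
3. ∠JVS = 56°  [△SVJ]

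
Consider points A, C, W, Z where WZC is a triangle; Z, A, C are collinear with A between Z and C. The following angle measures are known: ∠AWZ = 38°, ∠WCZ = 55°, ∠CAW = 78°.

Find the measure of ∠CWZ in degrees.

∠CWZ = 85°

1. ∠WAZ = 102°  [linear pair at A on ZC]
2. ∠AZW = 40°  [△WZA]
3. ∠CZW = 40°  [A on ray ZC]
4. ∠CWZ = 85°  [△WZC]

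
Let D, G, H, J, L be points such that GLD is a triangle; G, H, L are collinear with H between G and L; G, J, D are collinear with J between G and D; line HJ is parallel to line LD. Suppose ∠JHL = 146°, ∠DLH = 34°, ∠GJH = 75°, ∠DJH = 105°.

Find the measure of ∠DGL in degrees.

∠DGL = 71°

1. ∠DLG = 34°  [H on ray LG]
2. ∠GDL = 75°  [HJ∥LD, corresponding at J]
3. ∠DGL = 71°  [△GLD]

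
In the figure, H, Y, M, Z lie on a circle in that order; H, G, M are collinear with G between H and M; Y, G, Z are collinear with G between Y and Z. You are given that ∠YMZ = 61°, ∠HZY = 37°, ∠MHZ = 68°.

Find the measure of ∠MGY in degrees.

∠MGY = 75°

1. ∠HMY = 37°  [same arc HY]
2. ∠MYZ = 68°  [same arc MZ]
3. ∠MGY = 75°  [△YGM]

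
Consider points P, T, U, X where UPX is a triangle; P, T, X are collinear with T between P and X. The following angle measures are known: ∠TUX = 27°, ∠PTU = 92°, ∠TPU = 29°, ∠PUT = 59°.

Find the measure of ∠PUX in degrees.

1. ∠UTX = 88°  [linear pair at T on PX]
2. ∠UPX = 29°  [T on ray PX]
3. ∠TXU = 65°  [△UTX]
4. ∠PXU = 65°  [T on ray XP]
5. ∠PUX = 86°  [△UPX]

∠PUX = 86°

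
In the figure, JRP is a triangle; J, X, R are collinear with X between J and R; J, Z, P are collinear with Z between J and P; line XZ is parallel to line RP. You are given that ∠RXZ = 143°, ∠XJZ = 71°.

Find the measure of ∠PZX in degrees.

1. ∠JXZ = 37°  [linear pair at X on JR]
2. ∠JZX = 72°  [△JXZ]
3. ∠PZX = 108°  [linear pair at Z on JP]

∠PZX = 108°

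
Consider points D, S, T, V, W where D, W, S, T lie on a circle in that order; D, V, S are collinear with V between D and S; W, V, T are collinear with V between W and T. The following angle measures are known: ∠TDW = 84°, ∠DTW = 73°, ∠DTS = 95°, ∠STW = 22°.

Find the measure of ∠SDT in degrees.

1. ∠TSW = 96°  [cyclic DWST, opposite ∠D+∠S]
2. ∠SWT = 62°  [△WST]
3. ∠SDT = 62°  [same arc ST]

∠SDT = 62°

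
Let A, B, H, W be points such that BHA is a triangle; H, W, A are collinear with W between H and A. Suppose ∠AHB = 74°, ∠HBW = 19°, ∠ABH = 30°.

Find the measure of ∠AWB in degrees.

∠AWB = 93°

1. ∠BHW = 74°  [W on ray HA]
2. ∠BWH = 87°  [△BHW]
3. ∠AWB = 93°  [linear pair at W on HA]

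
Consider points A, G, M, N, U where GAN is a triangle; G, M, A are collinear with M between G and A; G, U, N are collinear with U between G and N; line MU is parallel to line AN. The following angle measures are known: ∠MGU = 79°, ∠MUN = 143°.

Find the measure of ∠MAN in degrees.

1. ∠GUM = 37°  [linear pair at U on GN]
2. ∠GMU = 64°  [△GMU]
3. ∠AMU = 116°  [linear pair at M on GA]
4. ∠MAN = 64°  [MU∥AN, co-interior at A–M]

∠MAN = 64°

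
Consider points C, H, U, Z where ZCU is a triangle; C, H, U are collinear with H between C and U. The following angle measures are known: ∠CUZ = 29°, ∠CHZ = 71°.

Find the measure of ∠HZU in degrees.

1. ∠HUZ = 29°  [H on ray UC]
2. ∠UHZ = 109°  [linear pair at H on CU]
3. ∠HZU = 42°  [△ZHU]

∠HZU = 42°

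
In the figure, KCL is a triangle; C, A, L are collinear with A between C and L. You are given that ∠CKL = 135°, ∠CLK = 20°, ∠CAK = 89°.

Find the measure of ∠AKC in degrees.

1. ∠KCL = 25°  [△KCL]
2. ∠ACK = 25°  [A on ray CL]
3. ∠AKC = 66°  [△KCA]

∠AKC = 66°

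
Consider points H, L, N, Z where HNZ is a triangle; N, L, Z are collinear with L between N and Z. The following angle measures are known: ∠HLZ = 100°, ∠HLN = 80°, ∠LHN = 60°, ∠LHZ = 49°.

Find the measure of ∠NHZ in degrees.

∠NHZ = 109°

1. ∠HZL = 31°  [△HLZ]
2. ∠HNL = 40°  [△HNL]
3. ∠HZN = 31°  [L on ray ZN]
4. ∠HNZ = 40°  [L on ray NZ]
5. ∠NHZ = 109°  [△HNZ]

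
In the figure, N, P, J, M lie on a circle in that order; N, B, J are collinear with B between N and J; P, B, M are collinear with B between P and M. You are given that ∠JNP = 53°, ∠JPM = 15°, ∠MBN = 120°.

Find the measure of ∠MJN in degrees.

∠MJN = 67°

1. ∠JMP = 53°  [same arc PJ]
2. ∠JBM = 60°  [linear pair at B on NJ]
3. ∠MJN = 67°  [△JBM]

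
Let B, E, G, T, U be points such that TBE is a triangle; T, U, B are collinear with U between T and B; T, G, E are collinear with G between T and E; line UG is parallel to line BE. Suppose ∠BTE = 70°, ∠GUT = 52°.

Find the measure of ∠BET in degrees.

∠BET = 58°

1. ∠GTU = 70°  [U on TB, G on TE]
2. ∠TGU = 58°  [△TUG]
3. ∠BET = 58°  [UG∥BE, corresponding at G]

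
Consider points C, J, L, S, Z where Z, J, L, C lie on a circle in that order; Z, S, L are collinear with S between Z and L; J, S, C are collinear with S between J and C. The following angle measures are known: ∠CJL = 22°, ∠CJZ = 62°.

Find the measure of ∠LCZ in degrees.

1. ∠CZL = 22°  [same arc LC]
2. ∠CLZ = 62°  [same arc ZC]
3. ∠LCZ = 96°  [△ZLC]

∠LCZ = 96°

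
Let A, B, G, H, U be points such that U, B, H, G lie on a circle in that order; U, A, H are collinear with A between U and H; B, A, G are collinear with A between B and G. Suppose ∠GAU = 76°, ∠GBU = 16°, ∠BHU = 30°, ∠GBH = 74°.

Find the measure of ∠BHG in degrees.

1. ∠GAH = 104°  [linear pair at A on UH]
2. ∠GHU = 16°  [same arc UG]
3. ∠BGH = 60°  [△HAG]
4. ∠BHG = 46°  [△BHG]

∠BHG = 46°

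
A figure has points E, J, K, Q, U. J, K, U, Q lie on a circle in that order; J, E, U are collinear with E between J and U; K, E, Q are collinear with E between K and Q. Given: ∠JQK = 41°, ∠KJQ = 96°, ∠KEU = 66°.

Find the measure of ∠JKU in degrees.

∠JKU = 116°

1. ∠JUK = 41°  [same arc JK]
2. ∠JKQ = 43°  [△JKQ]
3. ∠JEK = 114°  [linear pair at E on JU]
4. ∠KJU = 23°  [△JEK]
5. ∠JKU = 116°  [△JKU]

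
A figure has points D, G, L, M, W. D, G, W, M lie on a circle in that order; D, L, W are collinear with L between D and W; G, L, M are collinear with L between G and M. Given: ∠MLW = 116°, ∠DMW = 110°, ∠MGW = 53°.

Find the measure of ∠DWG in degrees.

∠DWG = 63°

1. ∠DLG = 116°  [vertical angles at L]
2. ∠GLW = 64°  [linear pair at L on DW]
3. ∠DWG = 63°  [△GLW]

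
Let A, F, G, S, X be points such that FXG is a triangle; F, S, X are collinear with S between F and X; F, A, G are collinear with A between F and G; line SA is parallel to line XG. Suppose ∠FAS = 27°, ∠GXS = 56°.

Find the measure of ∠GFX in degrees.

∠GFX = 97°

1. ∠FGX = 27°  [SA∥XG, corresponding at A]
2. ∠FXG = 56°  [S on ray XF]
3. ∠GFX = 97°  [△FXG]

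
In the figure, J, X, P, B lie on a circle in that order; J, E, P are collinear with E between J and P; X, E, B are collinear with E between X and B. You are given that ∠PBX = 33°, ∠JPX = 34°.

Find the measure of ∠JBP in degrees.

∠JBP = 67°

1. ∠PJX = 33°  [same arc XP]
2. ∠JXP = 113°  [△JXP]
3. ∠JBP = 67°  [cyclic JXPB, opposite ∠X+∠B]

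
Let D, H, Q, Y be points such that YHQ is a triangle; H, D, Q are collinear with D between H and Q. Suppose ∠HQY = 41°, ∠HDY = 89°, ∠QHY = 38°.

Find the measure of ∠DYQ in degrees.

∠DYQ = 48°

1. ∠DQY = 41°  [D on ray QH]
2. ∠QDY = 91°  [linear pair at D on HQ]
3. ∠DYQ = 48°  [△YDQ]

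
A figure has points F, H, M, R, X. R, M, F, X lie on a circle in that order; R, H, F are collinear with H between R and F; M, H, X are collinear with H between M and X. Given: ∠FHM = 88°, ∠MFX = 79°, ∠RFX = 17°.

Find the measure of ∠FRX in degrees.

1. ∠RHX = 88°  [vertical angles at H]
2. ∠MRX = 101°  [cyclic RMFX, opposite ∠R+∠F]
3. ∠RMX = 17°  [same arc RX]
4. ∠MXR = 62°  [△RMX]
5. ∠FRX = 30°  [△RHX]

∠FRX = 30°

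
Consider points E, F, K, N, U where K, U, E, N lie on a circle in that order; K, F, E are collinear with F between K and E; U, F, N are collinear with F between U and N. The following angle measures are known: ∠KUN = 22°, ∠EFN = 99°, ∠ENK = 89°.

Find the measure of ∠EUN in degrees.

1. ∠KEN = 22°  [same arc KN]
2. ∠EKN = 69°  [△KEN]
3. ∠EUN = 69°  [same arc EN]

∠EUN = 69°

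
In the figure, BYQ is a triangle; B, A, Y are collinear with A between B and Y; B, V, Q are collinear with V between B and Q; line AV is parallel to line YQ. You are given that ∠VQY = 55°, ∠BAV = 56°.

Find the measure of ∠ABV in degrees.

1. ∠BQY = 55°  [V on ray QB]
2. ∠BYQ = 56°  [AV∥YQ, corresponding at A]
3. ∠QBY = 69°  [△BYQ]
4. ∠ABV = 69°  [A on BY, V on BQ]

∠ABV = 69°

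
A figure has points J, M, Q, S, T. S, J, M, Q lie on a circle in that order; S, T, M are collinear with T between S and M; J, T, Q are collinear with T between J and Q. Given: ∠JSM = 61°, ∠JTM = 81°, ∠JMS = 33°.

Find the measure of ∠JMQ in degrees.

1. ∠JQM = 61°  [same arc JM]
2. ∠MJQ = 66°  [△JTM]
3. ∠JMQ = 53°  [△JMQ]

∠JMQ = 53°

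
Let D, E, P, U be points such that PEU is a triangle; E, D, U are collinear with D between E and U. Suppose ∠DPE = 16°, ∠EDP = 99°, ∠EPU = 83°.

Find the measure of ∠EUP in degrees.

1. ∠DEP = 65°  [△PED]
2. ∠PEU = 65°  [D on ray EU]
3. ∠EUP = 32°  [△PEU]

∠EUP = 32°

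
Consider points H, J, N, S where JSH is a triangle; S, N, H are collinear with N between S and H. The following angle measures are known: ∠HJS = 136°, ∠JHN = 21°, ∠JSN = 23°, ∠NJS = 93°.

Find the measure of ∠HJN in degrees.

1. ∠JNS = 64°  [△JSN]
2. ∠HNJ = 116°  [linear pair at N on SH]
3. ∠HJN = 43°  [△JNH]

∠HJN = 43°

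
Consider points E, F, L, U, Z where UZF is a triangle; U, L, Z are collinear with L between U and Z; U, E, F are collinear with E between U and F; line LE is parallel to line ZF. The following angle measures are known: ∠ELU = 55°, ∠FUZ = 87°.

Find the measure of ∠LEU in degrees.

1. ∠FZU = 55°  [LE∥ZF, corresponding at L]
2. ∠UFZ = 38°  [△UZF]
3. ∠LEU = 38°  [LE∥ZF, corresponding at E]

∠LEU = 38°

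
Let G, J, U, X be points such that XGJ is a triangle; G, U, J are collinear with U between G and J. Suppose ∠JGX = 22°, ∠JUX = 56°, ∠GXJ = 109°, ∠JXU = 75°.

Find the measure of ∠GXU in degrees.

∠GXU = 34°

1. ∠UGX = 22°  [U on ray GJ]
2. ∠GUX = 124°  [linear pair at U on GJ]
3. ∠GXU = 34°  [△XGU]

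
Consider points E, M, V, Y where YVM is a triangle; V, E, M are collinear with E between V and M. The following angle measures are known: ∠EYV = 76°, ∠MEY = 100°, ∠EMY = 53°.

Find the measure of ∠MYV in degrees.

∠MYV = 103°

1. ∠VEY = 80°  [linear pair at E on VM]
2. ∠VMY = 53°  [E on ray MV]
3. ∠EVY = 24°  [△YVE]
4. ∠MVY = 24°  [E on ray VM]
5. ∠MYV = 103°  [△YVM]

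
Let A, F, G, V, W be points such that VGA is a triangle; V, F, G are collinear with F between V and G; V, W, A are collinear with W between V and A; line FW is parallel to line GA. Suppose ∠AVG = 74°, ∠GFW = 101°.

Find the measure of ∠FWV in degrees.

1. ∠FVW = 74°  [F on VG, W on VA]
2. ∠VFW = 79°  [linear pair at F on VG]
3. ∠FWV = 27°  [△VFW]

∠FWV = 27°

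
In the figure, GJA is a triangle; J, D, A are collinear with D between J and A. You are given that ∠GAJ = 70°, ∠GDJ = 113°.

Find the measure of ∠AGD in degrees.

∠AGD = 43°

1. ∠DAG = 70°  [D on ray AJ]
2. ∠ADG = 67°  [linear pair at D on JA]
3. ∠AGD = 43°  [△GDA]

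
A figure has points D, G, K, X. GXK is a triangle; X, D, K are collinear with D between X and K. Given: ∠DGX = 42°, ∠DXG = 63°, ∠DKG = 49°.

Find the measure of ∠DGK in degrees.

1. ∠GDX = 75°  [△GXD]
2. ∠GDK = 105°  [linear pair at D on XK]
3. ∠DGK = 26°  [△GDK]

∠DGK = 26°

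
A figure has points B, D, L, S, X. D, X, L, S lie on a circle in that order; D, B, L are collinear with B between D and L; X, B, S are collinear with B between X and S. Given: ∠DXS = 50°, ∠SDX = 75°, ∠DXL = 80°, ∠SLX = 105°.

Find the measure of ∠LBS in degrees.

∠LBS = 85°

1. ∠DLS = 50°  [same arc DS]
2. ∠DSX = 55°  [△DXS]
3. ∠DSL = 100°  [cyclic DXLS, opposite ∠X+∠S]
4. ∠LDS = 30°  [△DLS]
5. ∠DBS = 95°  [△DBS]
6. ∠LBS = 85°  [linear pair at B on DL]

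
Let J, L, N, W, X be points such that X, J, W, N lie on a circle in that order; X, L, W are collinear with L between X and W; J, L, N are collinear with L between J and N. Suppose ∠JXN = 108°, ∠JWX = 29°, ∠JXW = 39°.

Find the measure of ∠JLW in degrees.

∠JLW = 82°

1. ∠JWN = 72°  [cyclic XJWN, opposite ∠X+∠W]
2. ∠JNW = 39°  [same arc JW]
3. ∠NJW = 69°  [△JWN]
4. ∠JLW = 82°  [△JLW]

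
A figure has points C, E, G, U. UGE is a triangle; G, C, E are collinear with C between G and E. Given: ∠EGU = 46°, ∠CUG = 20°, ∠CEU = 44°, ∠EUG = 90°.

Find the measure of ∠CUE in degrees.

1. ∠CGU = 46°  [C on ray GE]
2. ∠GCU = 114°  [△UGC]
3. ∠ECU = 66°  [linear pair at C on GE]
4. ∠CUE = 70°  [△UCE]

∠CUE = 70°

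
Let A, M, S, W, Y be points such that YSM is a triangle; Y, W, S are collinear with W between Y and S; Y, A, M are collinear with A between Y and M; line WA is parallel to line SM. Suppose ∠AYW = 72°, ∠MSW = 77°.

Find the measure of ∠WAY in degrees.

∠WAY = 31°

1. ∠MYS = 72°  [W on YS, A on YM]
2. ∠MSY = 77°  [W on ray SY]
3. ∠SMY = 31°  [△YSM]
4. ∠WAY = 31°  [WA∥SM, corresponding at A]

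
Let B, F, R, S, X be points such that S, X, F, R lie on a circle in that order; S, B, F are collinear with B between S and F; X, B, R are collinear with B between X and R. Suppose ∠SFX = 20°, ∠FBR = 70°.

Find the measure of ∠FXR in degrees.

1. ∠SRX = 20°  [same arc SX]
2. ∠RBS = 110°  [linear pair at B on SF]
3. ∠FSR = 50°  [△SBR]
4. ∠FXR = 50°  [same arc FR]

∠FXR = 50°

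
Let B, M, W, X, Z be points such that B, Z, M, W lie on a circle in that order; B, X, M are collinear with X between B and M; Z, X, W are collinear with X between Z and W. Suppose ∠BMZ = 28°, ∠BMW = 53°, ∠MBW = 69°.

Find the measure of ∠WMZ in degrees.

1. ∠BWZ = 28°  [same arc BZ]
2. ∠BZW = 53°  [same arc BW]
3. ∠WBZ = 99°  [△BZW]
4. ∠WMZ = 81°  [cyclic BZMW, opposite ∠B+∠M]

∠WMZ = 81°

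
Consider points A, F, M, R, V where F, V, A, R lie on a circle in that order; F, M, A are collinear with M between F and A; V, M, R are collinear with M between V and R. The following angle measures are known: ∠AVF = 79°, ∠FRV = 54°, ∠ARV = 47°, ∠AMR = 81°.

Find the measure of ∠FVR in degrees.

1. ∠AFV = 47°  [same arc VA]
2. ∠FMV = 81°  [vertical angles at M]
3. ∠FVR = 52°  [△FMV]

∠FVR = 52°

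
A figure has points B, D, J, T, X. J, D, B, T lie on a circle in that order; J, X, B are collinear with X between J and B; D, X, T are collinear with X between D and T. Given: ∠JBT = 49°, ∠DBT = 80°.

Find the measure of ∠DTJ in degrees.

∠DTJ = 31°

1. ∠JDT = 49°  [same arc JT]
2. ∠DJT = 100°  [cyclic JDBT, opposite ∠J+∠B]
3. ∠DTJ = 31°  [△JDT]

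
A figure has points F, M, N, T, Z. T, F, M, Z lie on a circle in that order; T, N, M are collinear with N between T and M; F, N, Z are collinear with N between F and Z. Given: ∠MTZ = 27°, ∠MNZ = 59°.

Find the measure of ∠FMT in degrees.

1. ∠MFZ = 27°  [same arc MZ]
2. ∠FNT = 59°  [vertical angles at N]
3. ∠FNM = 121°  [linear pair at N on TM]
4. ∠FMT = 32°  [△FNM]

∠FMT = 32°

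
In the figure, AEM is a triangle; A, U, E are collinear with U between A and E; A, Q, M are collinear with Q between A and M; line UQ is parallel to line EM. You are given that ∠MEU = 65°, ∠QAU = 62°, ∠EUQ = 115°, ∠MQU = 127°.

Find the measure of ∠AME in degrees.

1. ∠AEM = 65°  [U on ray EA]
2. ∠EAM = 62°  [U on AE, Q on AM]
3. ∠AME = 53°  [△AEM]

∠AME = 53°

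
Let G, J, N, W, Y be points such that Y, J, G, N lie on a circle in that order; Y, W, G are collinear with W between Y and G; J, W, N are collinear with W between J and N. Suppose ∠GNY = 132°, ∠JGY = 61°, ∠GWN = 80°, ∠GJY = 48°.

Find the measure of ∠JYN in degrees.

1. ∠JNY = 61°  [same arc YJ]
2. ∠GYJ = 71°  [△YJG]
3. ∠JWY = 80°  [vertical angles at W]
4. ∠NJY = 29°  [△YWJ]
5. ∠JYN = 90°  [△YJN]

∠JYN = 90°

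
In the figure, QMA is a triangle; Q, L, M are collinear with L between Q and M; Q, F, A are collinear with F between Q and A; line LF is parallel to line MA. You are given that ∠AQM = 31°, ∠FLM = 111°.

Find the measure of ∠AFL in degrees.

∠AFL = 100°

1. ∠FQL = 31°  [L on QM, F on QA]
2. ∠FLQ = 69°  [linear pair at L on QM]
3. ∠LFQ = 80°  [△QLF]
4. ∠AFL = 100°  [linear pair at F on QA]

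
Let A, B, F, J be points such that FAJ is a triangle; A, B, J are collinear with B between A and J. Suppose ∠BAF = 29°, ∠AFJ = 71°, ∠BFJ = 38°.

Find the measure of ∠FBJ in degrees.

∠FBJ = 62°

1. ∠FAJ = 29°  [B on ray AJ]
2. ∠AJF = 80°  [△FAJ]
3. ∠BJF = 80°  [B on ray JA]
4. ∠FBJ = 62°  [△FBJ]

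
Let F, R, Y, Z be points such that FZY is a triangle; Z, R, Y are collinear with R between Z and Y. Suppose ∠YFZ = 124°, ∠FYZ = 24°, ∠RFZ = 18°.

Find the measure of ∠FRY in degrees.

∠FRY = 50°

1. ∠FZY = 32°  [△FZY]
2. ∠FZR = 32°  [R on ray ZY]
3. ∠FRZ = 130°  [△FZR]
4. ∠FRY = 50°  [linear pair at R on ZY]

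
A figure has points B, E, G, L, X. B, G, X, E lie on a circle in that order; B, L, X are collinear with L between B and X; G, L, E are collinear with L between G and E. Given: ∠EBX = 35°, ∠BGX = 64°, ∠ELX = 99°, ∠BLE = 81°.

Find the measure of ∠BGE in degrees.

∠BGE = 29°

1. ∠BEX = 116°  [cyclic BGXE, opposite ∠G+∠E]
2. ∠BXE = 29°  [△BXE]
3. ∠BGE = 29°  [same arc BE]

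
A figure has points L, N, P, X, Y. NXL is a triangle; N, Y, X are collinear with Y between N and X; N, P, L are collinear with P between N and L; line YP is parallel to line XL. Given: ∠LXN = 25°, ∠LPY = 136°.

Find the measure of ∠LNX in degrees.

∠LNX = 111°

1. ∠NYP = 25°  [YP∥XL, corresponding at Y]
2. ∠NPY = 44°  [linear pair at P on NL]
3. ∠PNY = 111°  [△NYP]
4. ∠LNX = 111°  [Y on NX, P on NL]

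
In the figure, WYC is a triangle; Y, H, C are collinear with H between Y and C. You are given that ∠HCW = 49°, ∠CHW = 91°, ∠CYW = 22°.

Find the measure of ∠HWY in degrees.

1. ∠WHY = 89°  [linear pair at H on YC]
2. ∠HYW = 22°  [H on ray YC]
3. ∠HWY = 69°  [△WYH]

∠HWY = 69°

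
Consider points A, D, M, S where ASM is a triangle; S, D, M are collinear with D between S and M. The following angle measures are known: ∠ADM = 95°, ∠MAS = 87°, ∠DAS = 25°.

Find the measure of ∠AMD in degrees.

1. ∠ADS = 85°  [linear pair at D on SM]
2. ∠ASD = 70°  [△ASD]
3. ∠ASM = 70°  [D on ray SM]
4. ∠AMS = 23°  [△ASM]
5. ∠AMD = 23°  [D on ray MS]

∠AMD = 23°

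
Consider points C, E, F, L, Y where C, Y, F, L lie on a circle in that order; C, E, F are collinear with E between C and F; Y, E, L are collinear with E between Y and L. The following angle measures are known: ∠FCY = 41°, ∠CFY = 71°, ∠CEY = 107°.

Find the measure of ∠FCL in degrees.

∠FCL = 36°

1. ∠FLY = 41°  [same arc YF]
2. ∠CYF = 68°  [△CYF]
3. ∠FEL = 107°  [vertical angles at E]
4. ∠CFL = 32°  [△FEL]
5. ∠CLF = 112°  [cyclic CYFL, opposite ∠Y+∠L]
6. ∠FCL = 36°  [△CFL]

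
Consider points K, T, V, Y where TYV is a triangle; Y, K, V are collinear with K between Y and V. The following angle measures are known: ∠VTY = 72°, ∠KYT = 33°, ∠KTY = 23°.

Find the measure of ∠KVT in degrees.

1. ∠TYV = 33°  [K on ray YV]
2. ∠TVY = 75°  [△TYV]
3. ∠KVT = 75°  [K on ray VY]

∠KVT = 75°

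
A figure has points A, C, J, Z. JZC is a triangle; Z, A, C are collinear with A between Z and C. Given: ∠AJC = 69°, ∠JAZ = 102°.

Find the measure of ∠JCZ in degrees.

∠JCZ = 33°

1. ∠CAJ = 78°  [linear pair at A on ZC]
2. ∠ACJ = 33°  [△JAC]
3. ∠JCZ = 33°  [A on ray CZ]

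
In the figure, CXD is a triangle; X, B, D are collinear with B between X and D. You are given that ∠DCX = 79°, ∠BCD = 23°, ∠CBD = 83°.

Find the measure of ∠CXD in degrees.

∠CXD = 27°

1. ∠BDC = 74°  [△CBD]
2. ∠CDX = 74°  [B on ray DX]
3. ∠CXD = 27°  [△CXD]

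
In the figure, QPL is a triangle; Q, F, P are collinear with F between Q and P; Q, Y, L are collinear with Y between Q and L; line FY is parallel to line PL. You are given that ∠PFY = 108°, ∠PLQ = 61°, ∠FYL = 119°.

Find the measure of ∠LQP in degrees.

1. ∠QFY = 72°  [linear pair at F on QP]
2. ∠FYQ = 61°  [FY∥PL, corresponding at Y]
3. ∠FQY = 47°  [△QFY]
4. ∠LQP = 47°  [F on QP, Y on QL]

∠LQP = 47°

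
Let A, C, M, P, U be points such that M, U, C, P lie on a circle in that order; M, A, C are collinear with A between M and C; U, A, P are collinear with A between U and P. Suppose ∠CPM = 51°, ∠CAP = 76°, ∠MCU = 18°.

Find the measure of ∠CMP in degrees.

∠CMP = 58°

1. ∠MAP = 104°  [linear pair at A on MC]
2. ∠MPU = 18°  [same arc MU]
3. ∠CMP = 58°  [△MAP]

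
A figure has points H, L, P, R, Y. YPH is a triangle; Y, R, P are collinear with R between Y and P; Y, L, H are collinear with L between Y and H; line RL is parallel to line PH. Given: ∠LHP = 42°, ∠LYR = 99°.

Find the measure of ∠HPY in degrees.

∠HPY = 39°

1. ∠PHY = 42°  [L on ray HY]
2. ∠HYP = 99°  [R on YP, L on YH]
3. ∠HPY = 39°  [△YPH]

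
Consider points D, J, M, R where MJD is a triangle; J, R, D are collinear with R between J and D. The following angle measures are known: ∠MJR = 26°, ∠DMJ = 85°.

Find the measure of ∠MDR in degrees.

∠MDR = 69°

1. ∠DJM = 26°  [R on ray JD]
2. ∠JDM = 69°  [△MJD]
3. ∠MDR = 69°  [R on ray DJ]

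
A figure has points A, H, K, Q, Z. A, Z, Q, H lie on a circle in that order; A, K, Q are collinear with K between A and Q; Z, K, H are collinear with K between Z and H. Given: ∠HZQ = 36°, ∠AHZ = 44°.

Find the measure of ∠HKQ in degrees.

∠HKQ = 80°

1. ∠HAQ = 36°  [same arc QH]
2. ∠AKH = 100°  [△AKH]
3. ∠HKQ = 80°  [linear pair at K on AQ]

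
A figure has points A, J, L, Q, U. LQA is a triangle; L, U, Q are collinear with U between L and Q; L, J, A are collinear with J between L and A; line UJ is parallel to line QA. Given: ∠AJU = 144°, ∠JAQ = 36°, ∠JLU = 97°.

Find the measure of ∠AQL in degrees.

1. ∠LAQ = 36°  [J on ray AL]
2. ∠ALQ = 97°  [U on LQ, J on LA]
3. ∠AQL = 47°  [△LQA]

∠AQL = 47°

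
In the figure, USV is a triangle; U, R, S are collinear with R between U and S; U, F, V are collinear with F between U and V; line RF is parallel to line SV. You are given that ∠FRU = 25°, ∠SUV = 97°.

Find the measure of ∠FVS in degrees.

1. ∠USV = 25°  [RF∥SV, corresponding at R]
2. ∠SVU = 58°  [△USV]
3. ∠FVS = 58°  [F on ray VU]

∠FVS = 58°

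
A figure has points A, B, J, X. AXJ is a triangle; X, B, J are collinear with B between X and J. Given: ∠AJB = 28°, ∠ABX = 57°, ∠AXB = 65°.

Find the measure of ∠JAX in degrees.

1. ∠AJX = 28°  [B on ray JX]
2. ∠AXJ = 65°  [B on ray XJ]
3. ∠JAX = 87°  [△AXJ]

∠JAX = 87°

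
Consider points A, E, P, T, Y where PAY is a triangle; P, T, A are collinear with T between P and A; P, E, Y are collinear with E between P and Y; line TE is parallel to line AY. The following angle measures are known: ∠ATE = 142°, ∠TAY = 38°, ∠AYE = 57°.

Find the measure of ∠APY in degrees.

1. ∠PAY = 38°  [T on ray AP]
2. ∠AYP = 57°  [E on ray YP]
3. ∠APY = 85°  [△PAY]

∠APY = 85°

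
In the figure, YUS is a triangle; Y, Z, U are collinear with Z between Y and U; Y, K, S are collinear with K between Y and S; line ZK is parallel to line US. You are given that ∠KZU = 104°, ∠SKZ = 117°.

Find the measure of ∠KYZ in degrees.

1. ∠KZY = 76°  [linear pair at Z on YU]
2. ∠YKZ = 63°  [linear pair at K on YS]
3. ∠KYZ = 41°  [△YZK]

∠KYZ = 41°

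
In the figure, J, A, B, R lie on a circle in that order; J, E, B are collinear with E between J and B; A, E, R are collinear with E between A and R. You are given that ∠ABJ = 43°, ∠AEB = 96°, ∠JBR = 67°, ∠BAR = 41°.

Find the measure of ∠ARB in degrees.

∠ARB = 29°

1. ∠JER = 96°  [vertical angles at E]
2. ∠BER = 84°  [linear pair at E on JB]
3. ∠ARB = 29°  [△BER]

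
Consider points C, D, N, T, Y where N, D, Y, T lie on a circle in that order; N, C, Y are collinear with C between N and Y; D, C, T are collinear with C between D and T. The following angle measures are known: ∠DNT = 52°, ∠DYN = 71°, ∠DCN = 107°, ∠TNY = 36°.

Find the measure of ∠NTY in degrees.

1. ∠DYT = 128°  [cyclic NDYT, opposite ∠N+∠Y]
2. ∠TCY = 107°  [vertical angles at C]
3. ∠TDY = 36°  [same arc YT]
4. ∠DTY = 16°  [△DYT]
5. ∠NYT = 57°  [△YCT]
6. ∠NTY = 87°  [△NYT]

∠NTY = 87°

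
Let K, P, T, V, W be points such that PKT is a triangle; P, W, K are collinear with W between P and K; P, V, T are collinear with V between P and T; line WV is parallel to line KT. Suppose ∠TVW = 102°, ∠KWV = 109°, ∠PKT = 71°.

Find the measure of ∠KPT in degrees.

∠KPT = 31°

1. ∠PVW = 78°  [linear pair at V on PT]
2. ∠PWV = 71°  [linear pair at W on PK]
3. ∠VPW = 31°  [△PWV]
4. ∠KPT = 31°  [W on PK, V on PT]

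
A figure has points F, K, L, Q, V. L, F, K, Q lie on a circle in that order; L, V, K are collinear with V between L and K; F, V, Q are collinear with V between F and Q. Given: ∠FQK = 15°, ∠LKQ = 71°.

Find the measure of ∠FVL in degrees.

1. ∠FLK = 15°  [same arc FK]
2. ∠LFQ = 71°  [same arc LQ]
3. ∠FVL = 94°  [△LVF]

∠FVL = 94°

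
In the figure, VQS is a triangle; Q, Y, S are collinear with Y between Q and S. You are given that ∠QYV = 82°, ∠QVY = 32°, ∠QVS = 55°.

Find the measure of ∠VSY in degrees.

1. ∠VQY = 66°  [△VQY]
2. ∠SQV = 66°  [Y on ray QS]
3. ∠QSV = 59°  [△VQS]
4. ∠VSY = 59°  [Y on ray SQ]

∠VSY = 59°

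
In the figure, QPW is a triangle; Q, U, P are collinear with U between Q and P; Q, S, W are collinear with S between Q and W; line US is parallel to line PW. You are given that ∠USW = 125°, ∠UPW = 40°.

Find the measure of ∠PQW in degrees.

1. ∠QSU = 55°  [linear pair at S on QW]
2. ∠QPW = 40°  [U on ray PQ]
3. ∠PWQ = 55°  [US∥PW, corresponding at S]
4. ∠PQW = 85°  [△QPW]

∠PQW = 85°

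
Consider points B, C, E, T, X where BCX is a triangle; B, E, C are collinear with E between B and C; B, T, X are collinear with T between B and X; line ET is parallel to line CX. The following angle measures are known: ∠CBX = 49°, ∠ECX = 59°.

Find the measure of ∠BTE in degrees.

1. ∠BCX = 59°  [E on ray CB]
2. ∠BXC = 72°  [△BCX]
3. ∠BTE = 72°  [ET∥CX, corresponding at T]

∠BTE = 72°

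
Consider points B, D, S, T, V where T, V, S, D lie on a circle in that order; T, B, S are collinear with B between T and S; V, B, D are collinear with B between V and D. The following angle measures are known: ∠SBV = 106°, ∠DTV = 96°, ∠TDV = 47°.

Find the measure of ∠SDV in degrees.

∠SDV = 69°

1. ∠DBT = 106°  [vertical angles at B]
2. ∠DVT = 37°  [△TVD]
3. ∠DBS = 74°  [linear pair at B on TS]
4. ∠DST = 37°  [same arc TD]
5. ∠SDV = 69°  [△SBD]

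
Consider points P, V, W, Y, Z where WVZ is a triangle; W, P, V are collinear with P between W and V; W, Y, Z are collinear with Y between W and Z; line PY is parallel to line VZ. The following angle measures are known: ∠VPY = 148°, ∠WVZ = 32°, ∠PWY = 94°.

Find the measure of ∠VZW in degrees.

∠VZW = 54°

1. ∠WPY = 32°  [linear pair at P on WV]
2. ∠PYW = 54°  [△WPY]
3. ∠VZW = 54°  [PY∥VZ, corresponding at Y]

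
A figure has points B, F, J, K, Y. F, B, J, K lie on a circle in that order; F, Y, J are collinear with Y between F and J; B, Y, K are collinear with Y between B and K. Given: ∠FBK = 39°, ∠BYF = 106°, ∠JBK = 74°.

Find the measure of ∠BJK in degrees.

1. ∠FJK = 39°  [same arc FK]
2. ∠JYK = 106°  [vertical angles at Y]
3. ∠BKJ = 35°  [△JYK]
4. ∠BJK = 71°  [△BJK]

∠BJK = 71°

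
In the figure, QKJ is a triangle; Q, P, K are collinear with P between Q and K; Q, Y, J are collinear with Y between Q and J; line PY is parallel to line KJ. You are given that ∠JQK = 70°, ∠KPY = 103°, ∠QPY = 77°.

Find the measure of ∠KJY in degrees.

∠KJY = 33°

1. ∠PQY = 70°  [P on QK, Y on QJ]
2. ∠PYQ = 33°  [△QPY]
3. ∠JYP = 147°  [linear pair at Y on QJ]
4. ∠KJY = 33°  [PY∥KJ, co-interior at J–Y]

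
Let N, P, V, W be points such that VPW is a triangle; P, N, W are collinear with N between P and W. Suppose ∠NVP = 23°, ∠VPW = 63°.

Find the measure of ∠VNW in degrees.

1. ∠NPV = 63°  [N on ray PW]
2. ∠PNV = 94°  [△VPN]
3. ∠VNW = 86°  [linear pair at N on PW]

∠VNW = 86°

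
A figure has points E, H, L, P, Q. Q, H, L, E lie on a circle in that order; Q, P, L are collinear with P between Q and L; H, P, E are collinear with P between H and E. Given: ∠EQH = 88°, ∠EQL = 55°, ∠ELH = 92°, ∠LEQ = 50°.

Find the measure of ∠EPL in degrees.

1. ∠EHL = 55°  [same arc LE]
2. ∠ELQ = 75°  [△QLE]
3. ∠HEL = 33°  [△HLE]
4. ∠EPL = 72°  [△LPE]

∠EPL = 72°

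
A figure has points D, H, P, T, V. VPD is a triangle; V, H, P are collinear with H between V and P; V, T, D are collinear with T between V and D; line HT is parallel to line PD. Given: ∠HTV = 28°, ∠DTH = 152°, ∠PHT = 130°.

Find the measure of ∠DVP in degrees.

∠DVP = 102°

1. ∠THV = 50°  [linear pair at H on VP]
2. ∠HVT = 102°  [△VHT]
3. ∠DVP = 102°  [H on VP, T on VD]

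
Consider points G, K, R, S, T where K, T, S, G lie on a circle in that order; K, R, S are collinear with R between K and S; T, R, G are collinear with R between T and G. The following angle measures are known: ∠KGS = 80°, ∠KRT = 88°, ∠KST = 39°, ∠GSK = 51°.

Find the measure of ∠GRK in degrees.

1. ∠GKS = 49°  [△KSG]
2. ∠KGT = 39°  [same arc KT]
3. ∠GRK = 92°  [△KRG]

∠GRK = 92°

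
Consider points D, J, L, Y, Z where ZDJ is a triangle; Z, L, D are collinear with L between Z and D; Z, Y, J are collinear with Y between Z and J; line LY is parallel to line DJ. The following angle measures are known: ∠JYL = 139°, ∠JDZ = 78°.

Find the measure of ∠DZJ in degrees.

∠DZJ = 61°

1. ∠LYZ = 41°  [linear pair at Y on ZJ]
2. ∠YLZ = 78°  [LY∥DJ, corresponding at L]
3. ∠LZY = 61°  [△ZLY]
4. ∠DZJ = 61°  [L on ZD, Y on ZJ]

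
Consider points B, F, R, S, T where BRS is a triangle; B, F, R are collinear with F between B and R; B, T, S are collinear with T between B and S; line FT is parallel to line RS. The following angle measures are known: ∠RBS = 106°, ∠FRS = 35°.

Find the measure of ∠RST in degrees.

1. ∠BRS = 35°  [F on ray RB]
2. ∠BSR = 39°  [△BRS]
3. ∠RST = 39°  [T on ray SB]

∠RST = 39°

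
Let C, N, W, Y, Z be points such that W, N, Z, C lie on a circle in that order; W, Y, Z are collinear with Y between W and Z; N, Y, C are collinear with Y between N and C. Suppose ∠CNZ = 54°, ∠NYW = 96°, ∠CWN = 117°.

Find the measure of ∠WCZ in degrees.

∠WCZ = 105°

1. ∠CWZ = 54°  [same arc ZC]
2. ∠CYZ = 96°  [vertical angles at Y]
3. ∠CZN = 63°  [cyclic WNZC, opposite ∠W+∠Z]
4. ∠NCZ = 63°  [△NZC]
5. ∠CZW = 21°  [△ZYC]
6. ∠WCZ = 105°  [△WZC]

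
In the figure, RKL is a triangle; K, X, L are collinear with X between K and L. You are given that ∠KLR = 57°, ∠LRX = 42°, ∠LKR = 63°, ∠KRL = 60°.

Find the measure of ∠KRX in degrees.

1. ∠RLX = 57°  [X on ray LK]
2. ∠LXR = 81°  [△RXL]
3. ∠RKX = 63°  [X on ray KL]
4. ∠KXR = 99°  [linear pair at X on KL]
5. ∠KRX = 18°  [△RKX]

∠KRX = 18°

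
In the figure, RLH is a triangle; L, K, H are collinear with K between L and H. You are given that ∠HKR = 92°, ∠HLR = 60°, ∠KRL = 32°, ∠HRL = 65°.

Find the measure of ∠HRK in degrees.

∠HRK = 33°

1. ∠LHR = 55°  [△RLH]
2. ∠KHR = 55°  [K on ray HL]
3. ∠HRK = 33°  [△RKH]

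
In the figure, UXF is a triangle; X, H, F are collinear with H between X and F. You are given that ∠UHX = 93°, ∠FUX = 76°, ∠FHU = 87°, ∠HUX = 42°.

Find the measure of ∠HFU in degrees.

1. ∠HXU = 45°  [△UXH]
2. ∠FXU = 45°  [H on ray XF]
3. ∠UFX = 59°  [△UXF]
4. ∠HFU = 59°  [H on ray FX]

∠HFU = 59°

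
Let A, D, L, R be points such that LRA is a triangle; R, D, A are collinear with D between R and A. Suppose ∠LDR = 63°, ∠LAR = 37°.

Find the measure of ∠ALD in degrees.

∠ALD = 26°

1. ∠ADL = 117°  [linear pair at D on RA]
2. ∠DAL = 37°  [D on ray AR]
3. ∠ALD = 26°  [△LDA]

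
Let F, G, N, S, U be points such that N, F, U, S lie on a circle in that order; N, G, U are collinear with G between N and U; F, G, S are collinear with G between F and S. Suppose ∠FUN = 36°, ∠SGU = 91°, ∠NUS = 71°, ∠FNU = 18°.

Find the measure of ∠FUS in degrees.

∠FUS = 107°

1. ∠FSN = 36°  [same arc NF]
2. ∠NFS = 71°  [same arc NS]
3. ∠FNS = 73°  [△NFS]
4. ∠FUS = 107°  [cyclic NFUS, opposite ∠N+∠U]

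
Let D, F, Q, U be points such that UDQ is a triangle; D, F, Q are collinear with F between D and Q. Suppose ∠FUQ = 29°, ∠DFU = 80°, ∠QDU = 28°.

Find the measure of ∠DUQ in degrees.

∠DUQ = 101°

1. ∠QFU = 100°  [linear pair at F on DQ]
2. ∠FQU = 51°  [△UFQ]
3. ∠DQU = 51°  [F on ray QD]
4. ∠DUQ = 101°  [△UDQ]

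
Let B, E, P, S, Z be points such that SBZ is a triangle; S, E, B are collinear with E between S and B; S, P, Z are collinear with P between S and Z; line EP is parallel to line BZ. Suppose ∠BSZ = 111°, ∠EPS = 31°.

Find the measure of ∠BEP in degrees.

∠BEP = 142°

1. ∠ESP = 111°  [E on SB, P on SZ]
2. ∠PES = 38°  [△SEP]
3. ∠BEP = 142°  [linear pair at E on SB]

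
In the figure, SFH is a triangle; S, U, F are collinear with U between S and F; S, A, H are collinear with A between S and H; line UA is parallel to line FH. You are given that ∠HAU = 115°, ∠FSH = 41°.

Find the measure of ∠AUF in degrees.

1. ∠SAU = 65°  [linear pair at A on SH]
2. ∠ASU = 41°  [U on SF, A on SH]
3. ∠AUS = 74°  [△SUA]
4. ∠AUF = 106°  [linear pair at U on SF]

∠AUF = 106°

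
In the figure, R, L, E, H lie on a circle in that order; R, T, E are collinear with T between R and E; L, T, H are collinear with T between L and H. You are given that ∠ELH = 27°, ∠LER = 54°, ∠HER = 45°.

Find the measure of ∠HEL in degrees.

∠HEL = 99°

1. ∠LHR = 54°  [same arc RL]
2. ∠HLR = 45°  [same arc RH]
3. ∠HRL = 81°  [△RLH]
4. ∠HEL = 99°  [cyclic RLEH, opposite ∠R+∠E]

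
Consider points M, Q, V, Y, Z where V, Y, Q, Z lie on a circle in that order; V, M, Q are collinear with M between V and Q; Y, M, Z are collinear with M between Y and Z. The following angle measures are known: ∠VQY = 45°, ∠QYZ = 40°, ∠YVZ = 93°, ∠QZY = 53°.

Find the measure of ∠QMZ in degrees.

1. ∠VZY = 45°  [same arc VY]
2. ∠QVZ = 40°  [same arc QZ]
3. ∠VMZ = 95°  [△VMZ]
4. ∠QMZ = 85°  [linear pair at M on VQ]

∠QMZ = 85°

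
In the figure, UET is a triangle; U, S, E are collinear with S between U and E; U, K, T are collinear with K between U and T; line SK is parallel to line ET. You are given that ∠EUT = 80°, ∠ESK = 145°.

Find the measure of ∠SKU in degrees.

1. ∠KUS = 80°  [S on UE, K on UT]
2. ∠KSU = 35°  [linear pair at S on UE]
3. ∠SKU = 65°  [△USK]

∠SKU = 65°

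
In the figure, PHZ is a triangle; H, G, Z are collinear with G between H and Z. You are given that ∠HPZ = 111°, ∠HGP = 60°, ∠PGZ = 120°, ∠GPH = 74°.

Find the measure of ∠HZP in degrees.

1. ∠GHP = 46°  [△PHG]
2. ∠PHZ = 46°  [G on ray HZ]
3. ∠HZP = 23°  [△PHZ]

∠HZP = 23°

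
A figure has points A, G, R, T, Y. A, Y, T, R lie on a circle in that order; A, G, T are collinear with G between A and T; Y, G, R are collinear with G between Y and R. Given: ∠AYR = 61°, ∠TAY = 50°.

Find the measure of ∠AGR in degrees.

1. ∠ATR = 61°  [same arc AR]
2. ∠TRY = 50°  [same arc YT]
3. ∠RGT = 69°  [△TGR]
4. ∠AGR = 111°  [linear pair at G on AT]

∠AGR = 111°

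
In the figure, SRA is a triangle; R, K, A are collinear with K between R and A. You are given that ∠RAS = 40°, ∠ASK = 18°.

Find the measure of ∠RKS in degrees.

1. ∠KAS = 40°  [K on ray AR]
2. ∠AKS = 122°  [△SKA]
3. ∠RKS = 58°  [linear pair at K on RA]

∠RKS = 58°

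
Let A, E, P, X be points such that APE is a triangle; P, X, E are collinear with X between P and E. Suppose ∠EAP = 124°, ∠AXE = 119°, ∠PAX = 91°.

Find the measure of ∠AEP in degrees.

∠AEP = 28°

1. ∠AXP = 61°  [linear pair at X on PE]
2. ∠APX = 28°  [△APX]
3. ∠APE = 28°  [X on ray PE]
4. ∠AEP = 28°  [△APE]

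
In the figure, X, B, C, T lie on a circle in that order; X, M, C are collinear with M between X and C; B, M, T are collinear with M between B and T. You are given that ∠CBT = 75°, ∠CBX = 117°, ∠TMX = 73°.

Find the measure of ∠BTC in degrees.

∠BTC = 31°

1. ∠CXT = 75°  [same arc CT]
2. ∠CTX = 63°  [cyclic XBCT, opposite ∠B+∠T]
3. ∠CMT = 107°  [linear pair at M on XC]
4. ∠TCX = 42°  [△XCT]
5. ∠BTC = 31°  [△CMT]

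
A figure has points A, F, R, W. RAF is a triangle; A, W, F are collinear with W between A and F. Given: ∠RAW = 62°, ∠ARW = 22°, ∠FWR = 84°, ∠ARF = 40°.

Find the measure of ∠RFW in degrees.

∠RFW = 78°

1. ∠FAR = 62°  [W on ray AF]
2. ∠AFR = 78°  [△RAF]
3. ∠RFW = 78°  [W on ray FA]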